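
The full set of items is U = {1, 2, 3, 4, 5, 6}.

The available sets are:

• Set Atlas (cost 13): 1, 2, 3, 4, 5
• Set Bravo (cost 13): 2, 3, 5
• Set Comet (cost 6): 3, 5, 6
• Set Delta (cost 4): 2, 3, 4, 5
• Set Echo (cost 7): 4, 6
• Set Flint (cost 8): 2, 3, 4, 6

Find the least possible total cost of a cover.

Atlas, Comet together cover every item (Atlas ∪ Comet = {1, 2, 3, 4, 5, 6}); total cost 13 + 6 = 19.
The greedy pick Delta, Comet, Atlas costs 23; no covering selection beats 19.

19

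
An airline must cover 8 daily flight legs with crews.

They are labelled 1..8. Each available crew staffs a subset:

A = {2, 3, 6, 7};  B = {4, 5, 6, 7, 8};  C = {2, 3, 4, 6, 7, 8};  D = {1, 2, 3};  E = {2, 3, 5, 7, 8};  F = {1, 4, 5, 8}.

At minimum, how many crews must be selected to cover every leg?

Take {A, F}. Their union is {1, 2, 3, 4, 5, 6, 7, 8}, which is all 8 legs.
No single crew has all 8 legs (the largest, C, has 6), so 2 is optimal.

2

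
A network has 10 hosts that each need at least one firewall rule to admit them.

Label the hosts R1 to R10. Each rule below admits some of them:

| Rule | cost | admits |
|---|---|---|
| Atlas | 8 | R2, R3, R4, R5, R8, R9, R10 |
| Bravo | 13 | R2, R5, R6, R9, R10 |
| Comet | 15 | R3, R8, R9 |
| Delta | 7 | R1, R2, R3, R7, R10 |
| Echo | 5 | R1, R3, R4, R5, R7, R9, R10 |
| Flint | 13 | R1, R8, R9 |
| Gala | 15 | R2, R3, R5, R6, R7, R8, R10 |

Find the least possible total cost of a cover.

20

Echo, Gala together cover every host (Echo ∪ Gala = {R1, R2, R3, R4, R5, R6, R7, R8, R9, R10}); total cost 5 + 15 = 20.
The greedy pick Echo, Atlas, Bravo costs 26; no covering selection beats 20.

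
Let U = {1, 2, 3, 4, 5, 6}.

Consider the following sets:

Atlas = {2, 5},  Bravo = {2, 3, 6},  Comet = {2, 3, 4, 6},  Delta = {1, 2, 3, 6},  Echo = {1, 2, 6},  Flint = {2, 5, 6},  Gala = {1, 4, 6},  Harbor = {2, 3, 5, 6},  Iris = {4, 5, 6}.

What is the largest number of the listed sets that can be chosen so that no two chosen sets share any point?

Atlas, Gala are pairwise disjoint (Atlas={2,5}; Gala={1,4,6}).
Every remaining set overlaps one of these, and no 3 of the listed sets are pairwise disjoint, so 2 is the maximum.

2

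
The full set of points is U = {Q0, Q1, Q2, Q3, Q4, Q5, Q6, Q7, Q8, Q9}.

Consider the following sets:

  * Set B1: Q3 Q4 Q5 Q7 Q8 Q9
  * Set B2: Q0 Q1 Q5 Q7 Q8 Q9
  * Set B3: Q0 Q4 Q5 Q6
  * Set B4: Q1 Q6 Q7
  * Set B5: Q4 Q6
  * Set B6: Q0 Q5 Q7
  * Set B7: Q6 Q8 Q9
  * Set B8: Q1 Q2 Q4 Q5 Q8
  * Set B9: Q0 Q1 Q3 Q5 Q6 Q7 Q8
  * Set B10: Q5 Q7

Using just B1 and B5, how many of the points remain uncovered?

3

Union of B1, B5 = {Q3, Q4, Q5, Q6, Q7, Q8, Q9}.
Not covered: Q0, Q1, Q2 — 3 points.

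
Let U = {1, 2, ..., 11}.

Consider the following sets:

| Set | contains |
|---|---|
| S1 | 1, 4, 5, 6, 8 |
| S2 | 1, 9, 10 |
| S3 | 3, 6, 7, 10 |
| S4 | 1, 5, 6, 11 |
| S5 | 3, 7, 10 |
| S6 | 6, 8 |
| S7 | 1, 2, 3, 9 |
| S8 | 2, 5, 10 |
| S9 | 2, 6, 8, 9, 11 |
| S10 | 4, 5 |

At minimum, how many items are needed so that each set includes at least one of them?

The 4 items {4, 6, 9, 10} hit every set.
No choice of 3 items meets every set, so 4 is the minimum.

4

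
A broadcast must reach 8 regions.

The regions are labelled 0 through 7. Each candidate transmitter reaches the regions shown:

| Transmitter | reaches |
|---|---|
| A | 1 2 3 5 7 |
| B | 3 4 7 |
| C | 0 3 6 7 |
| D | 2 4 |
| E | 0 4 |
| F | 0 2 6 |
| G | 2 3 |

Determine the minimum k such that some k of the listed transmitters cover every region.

3

A and C and E together: A ∪ C ∪ E = {0, 1, 2, 3, 4, 5, 6, 7} — every region is covered.
Only A contains 1, so A is forced; the remaining 3 regions need at least 2 more transmitters (each remaining transmitter adds at most 2) — so at least 3 transmitters are needed, and 3 is optimal.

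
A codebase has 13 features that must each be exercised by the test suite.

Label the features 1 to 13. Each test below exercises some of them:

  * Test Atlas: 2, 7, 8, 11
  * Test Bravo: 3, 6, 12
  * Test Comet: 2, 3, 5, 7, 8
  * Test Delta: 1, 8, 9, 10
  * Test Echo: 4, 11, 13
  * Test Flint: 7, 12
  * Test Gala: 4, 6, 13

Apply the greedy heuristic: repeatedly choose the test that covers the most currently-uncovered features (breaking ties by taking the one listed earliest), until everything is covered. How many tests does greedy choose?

4

Greedy: pick Comet (covers 5 new) → pick Delta (covers 3 new) → pick Echo (covers 3 new) → pick Bravo (covers 2 new). Total picks: 4.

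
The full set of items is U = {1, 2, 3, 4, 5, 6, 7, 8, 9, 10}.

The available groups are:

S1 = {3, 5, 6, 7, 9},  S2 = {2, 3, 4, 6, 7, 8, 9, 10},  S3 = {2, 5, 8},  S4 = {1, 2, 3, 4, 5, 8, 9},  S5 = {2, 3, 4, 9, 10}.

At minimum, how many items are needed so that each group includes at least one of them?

2

Take H = {4, 5}. Each listed group contains at least one of these, so H is a hitting set of size 2.
No single item lies in every group, so at least 2 are needed and 2 is optimal.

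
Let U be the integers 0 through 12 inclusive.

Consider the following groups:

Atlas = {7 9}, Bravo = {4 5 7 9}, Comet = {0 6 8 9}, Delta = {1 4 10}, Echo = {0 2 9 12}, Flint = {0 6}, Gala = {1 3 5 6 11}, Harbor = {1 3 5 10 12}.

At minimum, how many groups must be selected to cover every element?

Bravo and Comet and Delta and Echo and Gala together: Bravo ∪ Comet ∪ Delta ∪ Echo ∪ Gala = {0, 1, 2, 3, 4, 5, 6, 7, 8, 9, 10, 11, 12} — every element is covered.
No 4 of the 8 groups cover everything (all 70 combinations miss at least one element), so 5 is optimal.

5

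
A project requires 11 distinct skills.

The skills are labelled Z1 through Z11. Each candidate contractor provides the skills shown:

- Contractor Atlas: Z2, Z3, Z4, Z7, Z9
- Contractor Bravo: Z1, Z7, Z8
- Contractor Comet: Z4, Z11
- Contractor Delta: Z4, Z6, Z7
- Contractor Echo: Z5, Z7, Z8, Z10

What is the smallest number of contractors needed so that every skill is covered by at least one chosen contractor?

Take {Atlas, Bravo, Comet, Delta, Echo}. Their union is {Z1, Z2, Z3, Z4, Z5, Z6, Z7, Z8, Z9, Z10, Z11}, which is all 11 skills.
No 4 of the 5 contractors cover everything (all 5 combinations miss at least one skill), so 5 is optimal.

5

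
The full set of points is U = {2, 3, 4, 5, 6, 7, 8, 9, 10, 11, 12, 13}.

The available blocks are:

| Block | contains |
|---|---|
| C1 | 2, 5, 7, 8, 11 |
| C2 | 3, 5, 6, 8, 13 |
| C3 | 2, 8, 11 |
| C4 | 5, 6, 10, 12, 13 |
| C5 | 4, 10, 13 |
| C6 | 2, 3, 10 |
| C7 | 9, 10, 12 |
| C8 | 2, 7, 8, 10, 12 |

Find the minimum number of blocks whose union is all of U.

4

C1, C2, C5, and C7 cover everything between them: the union {2, 3, 4, 5, 6, 7, 8, 9, 10, 11, 12, 13} is all of U.
No 3 of the 8 blocks cover everything (all 56 combinations miss at least one point), so 4 is optimal.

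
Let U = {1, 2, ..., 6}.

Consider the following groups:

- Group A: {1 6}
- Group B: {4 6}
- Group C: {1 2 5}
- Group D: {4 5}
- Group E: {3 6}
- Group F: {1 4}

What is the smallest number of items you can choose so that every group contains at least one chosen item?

Take H = {1, 5, 6}. Each listed group contains at least one of these, so H is a hitting set of size 3.
No choice of 2 items meets every group, so 3 is the minimum.

3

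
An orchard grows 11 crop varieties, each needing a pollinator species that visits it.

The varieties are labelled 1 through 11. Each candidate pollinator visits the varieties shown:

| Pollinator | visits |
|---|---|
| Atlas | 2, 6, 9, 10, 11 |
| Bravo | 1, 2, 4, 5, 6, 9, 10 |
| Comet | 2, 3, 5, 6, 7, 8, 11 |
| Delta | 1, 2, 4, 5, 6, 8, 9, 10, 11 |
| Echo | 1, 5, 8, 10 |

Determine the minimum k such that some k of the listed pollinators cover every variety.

Bravo and Comet together: Bravo ∪ Comet = {1, 2, 3, 4, 5, 6, 7, 8, 9, 10, 11} — every variety is covered.
No single pollinator has all 11 varieties (the largest, Delta, has 9), so 2 is optimal.

2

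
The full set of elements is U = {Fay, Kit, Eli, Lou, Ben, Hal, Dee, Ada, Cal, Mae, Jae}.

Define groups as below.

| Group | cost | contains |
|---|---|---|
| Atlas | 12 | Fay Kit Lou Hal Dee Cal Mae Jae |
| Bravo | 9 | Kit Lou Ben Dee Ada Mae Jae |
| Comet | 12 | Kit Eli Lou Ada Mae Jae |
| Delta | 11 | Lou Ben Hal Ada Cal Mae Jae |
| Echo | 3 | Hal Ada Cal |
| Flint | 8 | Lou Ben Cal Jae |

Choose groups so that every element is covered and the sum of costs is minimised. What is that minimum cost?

Atlas, Comet, Flint together cover every element (Atlas ∪ Comet ∪ Flint = {Fay, Kit, Eli, Lou, Ben, Hal, Dee, Ada, Cal, Mae, Jae}); total cost 12 + 12 + 8 = 32.
The greedy pick Echo, Bravo, Atlas, Comet costs 36; no covering selection beats 32.

32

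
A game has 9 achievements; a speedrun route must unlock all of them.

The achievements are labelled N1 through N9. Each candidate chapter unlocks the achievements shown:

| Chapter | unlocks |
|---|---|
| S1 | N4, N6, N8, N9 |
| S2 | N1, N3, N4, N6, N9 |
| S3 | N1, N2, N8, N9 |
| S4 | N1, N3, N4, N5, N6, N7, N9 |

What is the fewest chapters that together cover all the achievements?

Take {S3, S4}. Their union is {N1, N2, N3, N4, N5, N6, N7, N8, N9}, which is all 9 achievements.
No single chapter has all 9 achievements (the largest, S4, has 7), so 2 is optimal.

2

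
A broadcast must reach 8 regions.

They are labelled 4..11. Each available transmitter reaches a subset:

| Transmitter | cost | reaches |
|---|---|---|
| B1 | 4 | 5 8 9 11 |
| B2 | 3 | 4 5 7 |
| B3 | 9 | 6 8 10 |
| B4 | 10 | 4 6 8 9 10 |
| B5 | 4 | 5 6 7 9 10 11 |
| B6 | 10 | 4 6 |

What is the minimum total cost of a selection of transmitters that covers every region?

11

B1, B2, B5 together cover every region (B1 ∪ B2 ∪ B5 = {4, 5, 6, 7, 8, 9, 10, 11}); total cost 4 + 3 + 4 = 11.
No covering selection has total cost below 11.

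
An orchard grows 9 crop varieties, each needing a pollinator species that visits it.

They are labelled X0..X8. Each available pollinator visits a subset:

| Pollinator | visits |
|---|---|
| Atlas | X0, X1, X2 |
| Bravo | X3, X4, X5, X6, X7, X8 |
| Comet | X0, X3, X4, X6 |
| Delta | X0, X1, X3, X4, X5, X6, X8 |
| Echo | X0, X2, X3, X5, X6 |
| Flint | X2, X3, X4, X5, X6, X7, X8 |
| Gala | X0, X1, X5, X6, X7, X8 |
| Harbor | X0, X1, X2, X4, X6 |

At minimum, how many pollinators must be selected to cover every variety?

Take {Atlas, Flint}. Their union is {X0, X1, X2, X3, X4, X5, X6, X7, X8}, which is all 9 varieties.
No single pollinator has all 9 varieties (the largest, Delta, has 7), so 2 is optimal.

2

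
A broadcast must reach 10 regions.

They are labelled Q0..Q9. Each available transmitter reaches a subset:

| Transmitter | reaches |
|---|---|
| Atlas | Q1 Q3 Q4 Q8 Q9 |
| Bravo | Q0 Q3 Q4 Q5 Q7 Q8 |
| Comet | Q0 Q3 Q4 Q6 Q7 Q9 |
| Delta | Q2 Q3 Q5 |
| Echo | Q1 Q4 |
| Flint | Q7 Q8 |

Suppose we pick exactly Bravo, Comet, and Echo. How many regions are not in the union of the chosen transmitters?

Union of Bravo, Comet, Echo = {Q0, Q1, Q3, Q4, Q5, Q6, Q7, Q8, Q9}.
Not covered: Q2 — 1 region.

1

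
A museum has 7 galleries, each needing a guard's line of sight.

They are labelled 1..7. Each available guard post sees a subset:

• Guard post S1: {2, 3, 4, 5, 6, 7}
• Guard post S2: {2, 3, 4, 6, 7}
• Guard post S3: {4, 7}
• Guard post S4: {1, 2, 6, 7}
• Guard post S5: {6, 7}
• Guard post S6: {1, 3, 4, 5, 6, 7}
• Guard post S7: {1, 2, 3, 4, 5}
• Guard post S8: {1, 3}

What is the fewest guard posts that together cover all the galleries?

Take {S5, S7}. Their union is {1, 2, 3, 4, 5, 6, 7}, which is all 7 galleries.
No single guard post has all 7 galleries (the largest, S1, has 6), so 2 is optimal.

2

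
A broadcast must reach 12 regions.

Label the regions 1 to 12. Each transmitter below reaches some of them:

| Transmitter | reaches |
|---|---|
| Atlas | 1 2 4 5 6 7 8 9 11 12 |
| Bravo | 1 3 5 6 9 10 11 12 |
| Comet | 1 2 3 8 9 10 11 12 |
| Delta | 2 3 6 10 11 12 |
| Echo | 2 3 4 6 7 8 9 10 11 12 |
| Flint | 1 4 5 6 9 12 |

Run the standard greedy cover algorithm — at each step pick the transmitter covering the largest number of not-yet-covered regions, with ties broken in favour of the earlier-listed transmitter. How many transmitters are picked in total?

Greedy: pick Atlas (covers 10 new) → pick Bravo (covers 2 new). Total picks: 2.

2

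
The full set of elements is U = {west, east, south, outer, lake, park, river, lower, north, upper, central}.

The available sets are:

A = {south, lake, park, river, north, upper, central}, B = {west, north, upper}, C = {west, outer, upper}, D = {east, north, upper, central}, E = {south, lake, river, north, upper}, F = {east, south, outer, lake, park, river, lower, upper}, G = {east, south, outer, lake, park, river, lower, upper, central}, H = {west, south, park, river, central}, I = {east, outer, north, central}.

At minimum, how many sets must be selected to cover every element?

2

B and G together: B ∪ G = {west, east, south, outer, lake, park, river, lower, north, upper, central} — every element is covered.
No single set has all 11 elements (the largest, G, has 9), so 2 is optimal.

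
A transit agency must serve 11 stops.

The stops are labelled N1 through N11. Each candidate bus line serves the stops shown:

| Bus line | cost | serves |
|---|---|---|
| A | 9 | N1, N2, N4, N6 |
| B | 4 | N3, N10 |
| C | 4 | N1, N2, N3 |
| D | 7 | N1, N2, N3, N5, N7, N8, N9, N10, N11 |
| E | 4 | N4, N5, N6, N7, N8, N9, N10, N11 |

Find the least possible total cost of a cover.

C, E together cover every stop (C ∪ E = {N1, N2, N3, N4, N5, N6, N7, N8, N9, N10, N11}); total cost 4 + 4 = 8.
No covering selection has total cost below 8.

8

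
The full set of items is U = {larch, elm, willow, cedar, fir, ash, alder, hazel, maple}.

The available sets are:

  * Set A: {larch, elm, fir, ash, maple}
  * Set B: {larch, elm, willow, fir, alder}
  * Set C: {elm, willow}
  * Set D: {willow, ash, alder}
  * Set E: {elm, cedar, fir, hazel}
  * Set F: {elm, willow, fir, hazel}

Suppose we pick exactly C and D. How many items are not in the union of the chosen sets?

Union of C, D = {elm, willow, ash, alder}.
Not covered: larch, cedar, fir, hazel, maple — 5 items.

5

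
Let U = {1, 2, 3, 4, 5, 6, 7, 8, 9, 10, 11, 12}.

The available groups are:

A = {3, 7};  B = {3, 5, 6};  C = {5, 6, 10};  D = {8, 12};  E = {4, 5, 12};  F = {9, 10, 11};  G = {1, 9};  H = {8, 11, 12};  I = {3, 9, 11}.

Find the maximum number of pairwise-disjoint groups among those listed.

4

A, C, G, H are pairwise disjoint (A={3,7}; C={5,6,10}; G={1,9}; H={8,11,12}).
Every remaining group overlaps one of these, and no 5 of the listed groups are pairwise disjoint, so 4 is the maximum.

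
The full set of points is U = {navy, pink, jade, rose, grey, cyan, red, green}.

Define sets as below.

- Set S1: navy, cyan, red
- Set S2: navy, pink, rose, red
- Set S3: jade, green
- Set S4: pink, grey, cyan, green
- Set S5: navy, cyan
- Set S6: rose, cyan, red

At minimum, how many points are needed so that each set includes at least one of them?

The 3 points {navy, jade, cyan} hit every set.
No choice of 2 points meets every set, so 3 is the minimum.

3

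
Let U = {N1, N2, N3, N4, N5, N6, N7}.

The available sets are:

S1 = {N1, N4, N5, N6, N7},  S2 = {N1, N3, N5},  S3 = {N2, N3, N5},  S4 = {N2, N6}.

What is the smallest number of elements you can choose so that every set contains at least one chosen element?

2

H = {N5, N6} meets every set (each contains at least one member of H), and |H| = 2.
The sets S2, S4 are pairwise disjoint, so any hitting set needs a separate element for each — at least 2. Hence 2 is optimal.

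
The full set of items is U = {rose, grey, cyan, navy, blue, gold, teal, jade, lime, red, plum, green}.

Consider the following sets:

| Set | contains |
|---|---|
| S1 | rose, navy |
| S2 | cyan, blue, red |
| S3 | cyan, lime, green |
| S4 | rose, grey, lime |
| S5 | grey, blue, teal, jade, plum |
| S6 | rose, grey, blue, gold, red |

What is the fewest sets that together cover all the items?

Take {S1, S3, S5, S6}. Their union is {rose, grey, cyan, navy, blue, gold, teal, jade, lime, red, plum, green}, which is all 12 items.
Only S6 contains gold, so S6 is forced; the remaining 7 items need at least 3 more sets (each remaining set adds at most 3) — so at least 4 sets are needed, and 4 is optimal.

4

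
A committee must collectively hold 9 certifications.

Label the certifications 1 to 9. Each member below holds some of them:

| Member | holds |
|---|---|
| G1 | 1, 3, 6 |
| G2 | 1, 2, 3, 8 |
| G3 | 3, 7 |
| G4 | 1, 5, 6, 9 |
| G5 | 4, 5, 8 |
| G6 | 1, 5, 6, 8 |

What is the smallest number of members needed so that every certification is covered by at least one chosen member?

4

G2 and G3 and G4 and G5 together: G2 ∪ G3 ∪ G4 ∪ G5 = {1, 2, 3, 4, 5, 6, 7, 8, 9} — every certification is covered.
No 3 of the 6 members cover everything (all 20 combinations miss at least one certification), so 4 is optimal.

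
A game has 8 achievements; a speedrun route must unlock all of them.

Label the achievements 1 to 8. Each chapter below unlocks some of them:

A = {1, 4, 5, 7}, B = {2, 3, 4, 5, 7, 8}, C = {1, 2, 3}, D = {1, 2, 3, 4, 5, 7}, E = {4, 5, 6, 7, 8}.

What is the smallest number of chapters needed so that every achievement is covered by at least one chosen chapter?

Take {C, E}. Their union is {1, 2, 3, 4, 5, 6, 7, 8}, which is all 8 achievements.
No single chapter has all 8 achievements (the largest, B, has 6), so 2 is optimal.

2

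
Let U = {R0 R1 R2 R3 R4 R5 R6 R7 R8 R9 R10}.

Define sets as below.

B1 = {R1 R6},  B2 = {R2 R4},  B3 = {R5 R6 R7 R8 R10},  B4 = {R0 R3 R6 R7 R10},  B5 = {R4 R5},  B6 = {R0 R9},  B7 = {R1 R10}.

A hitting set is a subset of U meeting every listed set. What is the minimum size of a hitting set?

The 4 elements {R0, R1, R4, R10} hit every set.
No choice of 3 elements meets every set, so 4 is the minimum.

4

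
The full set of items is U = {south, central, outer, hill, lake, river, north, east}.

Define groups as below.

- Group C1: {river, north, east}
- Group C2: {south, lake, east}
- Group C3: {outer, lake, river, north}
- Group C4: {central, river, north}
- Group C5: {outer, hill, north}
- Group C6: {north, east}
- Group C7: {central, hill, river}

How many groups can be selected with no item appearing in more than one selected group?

2

C2, C5 are pairwise disjoint (C2={south,lake,east}; C5={outer,hill,north}).
Every remaining group overlaps one of these, and no 3 of the listed groups are pairwise disjoint, so 2 is the maximum.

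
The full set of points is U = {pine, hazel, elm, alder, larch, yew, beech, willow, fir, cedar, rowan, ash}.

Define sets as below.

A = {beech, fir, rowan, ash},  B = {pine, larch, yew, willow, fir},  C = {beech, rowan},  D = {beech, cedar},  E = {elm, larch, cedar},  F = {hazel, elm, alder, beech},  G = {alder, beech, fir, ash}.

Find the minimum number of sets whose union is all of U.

4

A, B, D, and F cover everything between them: the union {pine, hazel, elm, alder, larch, yew, beech, willow, fir, cedar, rowan, ash} is all of U.
No 3 of the 7 sets cover everything (all 35 combinations miss at least one point), so 4 is optimal.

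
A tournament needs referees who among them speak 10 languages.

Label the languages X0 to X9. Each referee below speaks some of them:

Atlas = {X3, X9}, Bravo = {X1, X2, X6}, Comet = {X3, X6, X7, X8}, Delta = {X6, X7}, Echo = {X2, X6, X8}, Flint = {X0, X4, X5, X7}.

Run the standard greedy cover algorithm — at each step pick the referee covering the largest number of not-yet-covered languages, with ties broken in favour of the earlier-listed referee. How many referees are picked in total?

4

Greedy: pick Comet (covers 4 new) → pick Flint (covers 3 new) → pick Bravo (covers 2 new) → pick Atlas (covers 1 new). Total picks: 4.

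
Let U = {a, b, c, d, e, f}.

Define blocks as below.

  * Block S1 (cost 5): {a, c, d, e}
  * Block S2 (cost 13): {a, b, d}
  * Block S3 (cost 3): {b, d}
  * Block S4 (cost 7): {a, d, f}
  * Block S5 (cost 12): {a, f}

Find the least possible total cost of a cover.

15

S1, S3, S4 together cover every point (S1 ∪ S3 ∪ S4 = {a, b, c, d, e, f}); total cost 5 + 3 + 7 = 15.
No covering selection has total cost below 15.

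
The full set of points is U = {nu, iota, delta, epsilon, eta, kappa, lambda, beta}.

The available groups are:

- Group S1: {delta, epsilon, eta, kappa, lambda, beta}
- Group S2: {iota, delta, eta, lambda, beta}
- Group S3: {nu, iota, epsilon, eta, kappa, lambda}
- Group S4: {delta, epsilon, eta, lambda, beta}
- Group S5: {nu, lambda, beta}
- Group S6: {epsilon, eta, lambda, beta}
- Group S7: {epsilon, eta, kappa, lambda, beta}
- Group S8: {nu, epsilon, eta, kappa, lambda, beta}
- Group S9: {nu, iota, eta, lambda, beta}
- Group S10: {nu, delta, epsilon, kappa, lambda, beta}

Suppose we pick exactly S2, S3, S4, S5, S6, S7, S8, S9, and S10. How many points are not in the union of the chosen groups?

Union of S2, S3, S4, S5, S6, S7, S8, S9, S10 = {nu, iota, delta, epsilon, eta, kappa, lambda, beta} — that's every point, so 0 are uncovered.

0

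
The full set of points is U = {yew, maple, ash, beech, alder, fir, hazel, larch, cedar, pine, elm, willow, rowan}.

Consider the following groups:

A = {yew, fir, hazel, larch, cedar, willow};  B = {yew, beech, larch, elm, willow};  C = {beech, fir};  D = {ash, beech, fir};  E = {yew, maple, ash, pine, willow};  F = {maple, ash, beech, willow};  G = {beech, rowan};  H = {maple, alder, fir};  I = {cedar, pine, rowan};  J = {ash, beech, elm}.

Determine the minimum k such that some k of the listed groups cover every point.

Take {A, H, I, J}. Their union is {yew, maple, ash, beech, alder, fir, hazel, larch, cedar, pine, elm, willow, rowan}, which is all 13 points.
Only A contains hazel, so A is forced; the remaining 7 points need at least 3 more groups (each remaining group adds at most 3) — so at least 4 groups are needed, and 4 is optimal.

4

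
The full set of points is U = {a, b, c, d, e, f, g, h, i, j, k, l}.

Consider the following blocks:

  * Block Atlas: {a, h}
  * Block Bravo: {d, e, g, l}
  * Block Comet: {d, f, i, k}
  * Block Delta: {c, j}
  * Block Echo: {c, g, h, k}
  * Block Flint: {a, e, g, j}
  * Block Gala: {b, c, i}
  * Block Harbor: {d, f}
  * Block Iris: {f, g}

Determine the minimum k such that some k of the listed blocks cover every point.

5

Take {Bravo, Echo, Flint, Gala, Harbor}. Their union is {a, b, c, d, e, f, g, h, i, j, k, l}, which is all 12 points.
No 4 of the 9 blocks cover everything (all 126 combinations miss at least one point), so 5 is optimal.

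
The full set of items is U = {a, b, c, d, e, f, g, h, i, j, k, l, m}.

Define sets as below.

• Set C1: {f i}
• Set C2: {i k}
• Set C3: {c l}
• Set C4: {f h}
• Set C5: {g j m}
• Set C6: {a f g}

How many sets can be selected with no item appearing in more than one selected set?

C2, C3, C4, C5 are pairwise disjoint (C2={i,k}; C3={c,l}; C4={f,h}; C5={g,j,m}).
Every remaining set overlaps one of these, and no 5 of the listed sets are pairwise disjoint, so 4 is the maximum.

4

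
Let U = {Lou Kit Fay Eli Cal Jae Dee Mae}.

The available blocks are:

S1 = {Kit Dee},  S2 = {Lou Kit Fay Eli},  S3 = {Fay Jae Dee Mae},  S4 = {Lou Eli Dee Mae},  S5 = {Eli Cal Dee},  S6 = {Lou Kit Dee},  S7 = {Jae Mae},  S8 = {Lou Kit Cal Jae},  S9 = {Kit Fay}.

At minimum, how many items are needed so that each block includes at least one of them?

Take H = {Kit, Eli, Jae}. Each listed block contains at least one of these, so H is a hitting set of size 3.
The blocks S5, S7, S9 are pairwise disjoint, so any hitting set needs a separate item for each — at least 3. Hence 3 is optimal.

3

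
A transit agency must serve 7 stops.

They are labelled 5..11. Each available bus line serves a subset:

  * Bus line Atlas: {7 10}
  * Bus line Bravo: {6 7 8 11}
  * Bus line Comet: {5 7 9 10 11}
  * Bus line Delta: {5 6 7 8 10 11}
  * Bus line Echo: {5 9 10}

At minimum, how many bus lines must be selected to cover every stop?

2

Take {Comet, Delta}. Their union is {5, 6, 7, 8, 9, 10, 11}, which is all 7 stops.
No single bus line has all 7 stops (the largest, Delta, has 6), so 2 is optimal.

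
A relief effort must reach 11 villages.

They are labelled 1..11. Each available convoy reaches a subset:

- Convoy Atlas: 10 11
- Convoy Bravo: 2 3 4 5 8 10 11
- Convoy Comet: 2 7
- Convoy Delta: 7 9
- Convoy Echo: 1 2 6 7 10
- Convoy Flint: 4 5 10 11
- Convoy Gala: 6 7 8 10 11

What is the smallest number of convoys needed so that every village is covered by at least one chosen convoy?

3

Take {Bravo, Delta, Echo}. Their union is {1, 2, 3, 4, 5, 6, 7, 8, 9, 10, 11}, which is all 11 villages.
Only Echo contains 1, so Echo is forced; the remaining 6 villages need at least 2 more convoys (each remaining convoy adds at most 5) — so at least 3 convoys are needed, and 3 is optimal.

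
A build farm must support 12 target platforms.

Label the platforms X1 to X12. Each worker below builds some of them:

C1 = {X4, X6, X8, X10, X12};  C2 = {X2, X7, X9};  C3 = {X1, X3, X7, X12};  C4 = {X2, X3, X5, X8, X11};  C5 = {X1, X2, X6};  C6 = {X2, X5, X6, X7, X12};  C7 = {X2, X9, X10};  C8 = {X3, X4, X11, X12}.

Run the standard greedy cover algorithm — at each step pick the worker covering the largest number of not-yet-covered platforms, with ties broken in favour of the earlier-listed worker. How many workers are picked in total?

Greedy: pick C1 (covers 5 new) → pick C4 (covers 4 new) → pick C2 (covers 2 new) → pick C3 (covers 1 new). Total picks: 4.

4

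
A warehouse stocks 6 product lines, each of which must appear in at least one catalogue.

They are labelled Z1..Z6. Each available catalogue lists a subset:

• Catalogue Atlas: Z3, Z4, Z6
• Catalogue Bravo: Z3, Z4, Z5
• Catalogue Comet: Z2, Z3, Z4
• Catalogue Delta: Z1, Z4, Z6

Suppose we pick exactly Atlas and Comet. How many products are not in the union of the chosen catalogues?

Union of Atlas, Comet = {Z2, Z3, Z4, Z6}.
Not covered: Z1, Z5 — 2 products.

2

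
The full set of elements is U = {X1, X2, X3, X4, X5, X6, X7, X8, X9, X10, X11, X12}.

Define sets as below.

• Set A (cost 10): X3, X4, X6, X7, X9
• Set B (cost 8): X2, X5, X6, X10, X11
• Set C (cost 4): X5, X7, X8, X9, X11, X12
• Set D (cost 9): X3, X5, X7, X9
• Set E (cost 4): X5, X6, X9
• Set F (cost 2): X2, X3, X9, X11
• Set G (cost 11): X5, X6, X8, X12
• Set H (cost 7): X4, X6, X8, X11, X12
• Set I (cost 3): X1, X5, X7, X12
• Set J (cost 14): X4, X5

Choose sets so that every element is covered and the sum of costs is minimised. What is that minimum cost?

20

B, F, H, I together cover every element (B ∪ F ∪ H ∪ I = {X1, X2, X3, X4, X5, X6, X7, X8, X9, X10, X11, X12}); total cost 8 + 2 + 7 + 3 = 20.
No covering selection has total cost below 20.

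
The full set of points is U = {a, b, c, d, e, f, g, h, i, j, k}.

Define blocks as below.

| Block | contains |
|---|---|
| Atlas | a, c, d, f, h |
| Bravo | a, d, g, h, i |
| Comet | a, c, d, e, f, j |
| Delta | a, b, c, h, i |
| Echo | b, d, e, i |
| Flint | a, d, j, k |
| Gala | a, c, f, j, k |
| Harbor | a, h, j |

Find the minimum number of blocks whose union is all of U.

Take {Bravo, Echo, Gala}. Their union is {a, b, c, d, e, f, g, h, i, j, k}, which is all 11 points.
Only Bravo contains g, so Bravo is forced; the remaining 6 points need at least 2 more blocks (each remaining block adds at most 4) — so at least 3 blocks are needed, and 3 is optimal.

3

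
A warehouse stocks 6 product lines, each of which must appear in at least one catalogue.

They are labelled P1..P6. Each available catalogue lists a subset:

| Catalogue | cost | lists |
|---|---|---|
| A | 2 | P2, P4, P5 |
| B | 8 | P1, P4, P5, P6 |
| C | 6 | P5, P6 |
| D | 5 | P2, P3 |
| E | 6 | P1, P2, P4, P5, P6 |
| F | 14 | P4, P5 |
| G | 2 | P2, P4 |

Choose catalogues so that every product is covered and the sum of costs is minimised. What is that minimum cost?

11

D, E together cover every product (D ∪ E = {P1, P2, P3, P4, P5, P6}); total cost 5 + 6 = 11.
The greedy pick A, E, D costs 13; no covering selection beats 11.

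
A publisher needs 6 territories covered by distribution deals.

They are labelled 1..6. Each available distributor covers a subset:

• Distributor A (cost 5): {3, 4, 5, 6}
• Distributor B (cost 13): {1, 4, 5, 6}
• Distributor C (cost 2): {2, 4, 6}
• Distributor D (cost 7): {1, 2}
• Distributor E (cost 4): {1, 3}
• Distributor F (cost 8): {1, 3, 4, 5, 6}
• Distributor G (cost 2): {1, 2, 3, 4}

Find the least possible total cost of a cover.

7

A, G together cover every territory (A ∪ G = {1, 2, 3, 4, 5, 6}); total cost 5 + 2 = 7.
The greedy pick G, C, A costs 9; no covering selection beats 7.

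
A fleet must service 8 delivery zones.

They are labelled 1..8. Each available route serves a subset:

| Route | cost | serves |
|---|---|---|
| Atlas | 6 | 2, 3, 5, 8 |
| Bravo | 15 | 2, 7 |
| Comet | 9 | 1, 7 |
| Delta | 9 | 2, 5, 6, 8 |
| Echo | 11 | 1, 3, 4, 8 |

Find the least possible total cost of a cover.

29

Comet, Delta, Echo together cover every zone (Comet ∪ Delta ∪ Echo = {1, 2, 3, 4, 5, 6, 7, 8}); total cost 9 + 9 + 11 = 29.
The greedy pick Atlas, Comet, Delta, Echo costs 35; no covering selection beats 29.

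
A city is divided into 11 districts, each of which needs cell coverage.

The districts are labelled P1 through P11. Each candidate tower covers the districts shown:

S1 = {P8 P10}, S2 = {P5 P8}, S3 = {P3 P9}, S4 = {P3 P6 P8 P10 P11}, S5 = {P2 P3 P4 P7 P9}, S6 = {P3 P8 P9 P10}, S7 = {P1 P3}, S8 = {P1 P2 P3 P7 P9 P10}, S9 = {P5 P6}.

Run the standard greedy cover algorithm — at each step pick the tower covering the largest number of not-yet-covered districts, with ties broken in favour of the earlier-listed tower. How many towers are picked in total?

Greedy: pick S8 (covers 6 new) → pick S4 (covers 3 new) → pick S2 (covers 1 new) → pick S5 (covers 1 new). Total picks: 4.

4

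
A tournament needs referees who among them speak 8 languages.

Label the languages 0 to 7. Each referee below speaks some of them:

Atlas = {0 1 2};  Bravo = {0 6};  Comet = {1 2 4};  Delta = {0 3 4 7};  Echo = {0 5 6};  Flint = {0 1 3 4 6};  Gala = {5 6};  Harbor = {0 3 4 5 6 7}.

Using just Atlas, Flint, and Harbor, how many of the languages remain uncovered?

Union of Atlas, Flint, Harbor = {0, 1, 2, 3, 4, 5, 6, 7} — that's every language, so 0 are uncovered.

0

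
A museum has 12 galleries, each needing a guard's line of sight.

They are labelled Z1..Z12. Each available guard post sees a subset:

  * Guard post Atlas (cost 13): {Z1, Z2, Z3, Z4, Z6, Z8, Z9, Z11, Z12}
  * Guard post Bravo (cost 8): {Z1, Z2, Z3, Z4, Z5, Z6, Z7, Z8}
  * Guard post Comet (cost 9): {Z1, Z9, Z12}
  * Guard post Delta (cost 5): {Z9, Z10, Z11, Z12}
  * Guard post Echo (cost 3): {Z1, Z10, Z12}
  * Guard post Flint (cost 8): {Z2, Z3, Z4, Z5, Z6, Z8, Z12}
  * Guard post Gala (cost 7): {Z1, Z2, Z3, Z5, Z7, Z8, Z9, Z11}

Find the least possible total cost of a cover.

13

Bravo, Delta together cover every gallery (Bravo ∪ Delta = {Z1, Z2, Z3, Z4, Z5, Z6, Z7, Z8, Z9, Z10, Z11, Z12}); total cost 8 + 5 = 13.
The greedy pick Gala, Echo, Bravo costs 18; no covering selection beats 13.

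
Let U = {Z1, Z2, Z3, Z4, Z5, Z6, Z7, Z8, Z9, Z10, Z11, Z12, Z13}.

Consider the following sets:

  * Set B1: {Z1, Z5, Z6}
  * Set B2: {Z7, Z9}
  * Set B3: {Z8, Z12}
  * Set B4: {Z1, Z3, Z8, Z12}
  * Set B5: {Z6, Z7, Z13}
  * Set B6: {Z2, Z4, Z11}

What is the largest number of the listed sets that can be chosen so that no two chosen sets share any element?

B1, B2, B3, B6 are pairwise disjoint (B1={Z1,Z5,Z6}; B2={Z7,Z9}; B3={Z8,Z12}; B6={Z2,Z4,Z11}).
Every remaining set overlaps one of these, and no 5 of the listed sets are pairwise disjoint, so 4 is the maximum.

4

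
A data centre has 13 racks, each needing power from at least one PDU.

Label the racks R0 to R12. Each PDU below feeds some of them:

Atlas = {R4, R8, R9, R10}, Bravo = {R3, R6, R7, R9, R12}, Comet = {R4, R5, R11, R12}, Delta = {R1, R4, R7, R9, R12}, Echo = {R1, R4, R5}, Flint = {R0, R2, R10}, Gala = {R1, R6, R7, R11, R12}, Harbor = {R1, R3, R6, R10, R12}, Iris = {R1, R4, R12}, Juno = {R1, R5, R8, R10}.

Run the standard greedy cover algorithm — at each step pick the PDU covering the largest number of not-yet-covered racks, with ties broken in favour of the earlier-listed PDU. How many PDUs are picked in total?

Greedy: pick Bravo (covers 5 new) → pick Juno (covers 4 new) → pick Comet (covers 2 new) → pick Flint (covers 2 new). Total picks: 4.

4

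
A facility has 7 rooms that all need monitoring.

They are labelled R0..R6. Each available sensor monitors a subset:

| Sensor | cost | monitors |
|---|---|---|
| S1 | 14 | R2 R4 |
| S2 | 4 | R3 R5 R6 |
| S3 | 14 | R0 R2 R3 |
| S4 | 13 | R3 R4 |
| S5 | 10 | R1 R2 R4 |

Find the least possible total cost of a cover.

28

S2, S3, S5 together cover every room (S2 ∪ S3 ∪ S5 = {R0, R1, R2, R3, R4, R5, R6}); total cost 4 + 14 + 10 = 28.
No covering selection has total cost below 28.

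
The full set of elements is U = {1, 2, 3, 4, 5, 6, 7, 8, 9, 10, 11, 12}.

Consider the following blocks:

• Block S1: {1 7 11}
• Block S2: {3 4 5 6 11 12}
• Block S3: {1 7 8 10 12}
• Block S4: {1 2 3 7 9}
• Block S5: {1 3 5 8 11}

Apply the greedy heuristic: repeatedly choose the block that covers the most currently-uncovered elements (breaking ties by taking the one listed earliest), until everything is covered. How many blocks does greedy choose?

3

Greedy: pick S2 (covers 6 new) → pick S3 (covers 4 new) → pick S4 (covers 2 new). Total picks: 3.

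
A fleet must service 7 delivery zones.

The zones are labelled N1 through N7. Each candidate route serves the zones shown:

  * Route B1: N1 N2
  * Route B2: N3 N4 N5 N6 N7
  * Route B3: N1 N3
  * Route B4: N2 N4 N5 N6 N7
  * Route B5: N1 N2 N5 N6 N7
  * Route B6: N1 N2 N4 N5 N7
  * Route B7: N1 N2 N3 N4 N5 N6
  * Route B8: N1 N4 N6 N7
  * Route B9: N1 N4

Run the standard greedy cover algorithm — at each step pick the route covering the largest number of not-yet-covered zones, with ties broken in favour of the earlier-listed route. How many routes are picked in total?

2

Greedy: pick B7 (covers 6 new) → pick B2 (covers 1 new). Total picks: 2.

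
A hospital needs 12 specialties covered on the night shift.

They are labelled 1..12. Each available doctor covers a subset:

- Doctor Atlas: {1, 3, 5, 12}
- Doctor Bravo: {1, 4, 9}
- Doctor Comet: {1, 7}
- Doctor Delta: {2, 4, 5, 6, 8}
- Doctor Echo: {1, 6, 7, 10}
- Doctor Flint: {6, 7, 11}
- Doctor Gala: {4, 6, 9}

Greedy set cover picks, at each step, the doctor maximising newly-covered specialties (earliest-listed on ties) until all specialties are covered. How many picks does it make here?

5

Greedy: pick Delta (covers 5 new) → pick Atlas (covers 3 new) → pick Echo (covers 2 new) → pick Bravo (covers 1 new) → pick Flint (covers 1 new). Total picks: 5.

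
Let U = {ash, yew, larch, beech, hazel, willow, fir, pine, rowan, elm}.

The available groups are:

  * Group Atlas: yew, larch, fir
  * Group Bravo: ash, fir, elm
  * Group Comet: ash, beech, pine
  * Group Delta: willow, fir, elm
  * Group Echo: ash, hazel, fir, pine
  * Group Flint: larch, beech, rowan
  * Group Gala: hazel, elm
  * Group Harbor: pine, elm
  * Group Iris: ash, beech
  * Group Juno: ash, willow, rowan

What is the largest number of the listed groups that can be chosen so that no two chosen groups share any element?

3

Atlas, Harbor, Juno are pairwise disjoint (Atlas={yew,larch,fir}; Harbor={pine,elm}; Juno={ash,willow,rowan}).
Every remaining group overlaps one of these, and no 4 of the listed groups are pairwise disjoint, so 3 is the maximum.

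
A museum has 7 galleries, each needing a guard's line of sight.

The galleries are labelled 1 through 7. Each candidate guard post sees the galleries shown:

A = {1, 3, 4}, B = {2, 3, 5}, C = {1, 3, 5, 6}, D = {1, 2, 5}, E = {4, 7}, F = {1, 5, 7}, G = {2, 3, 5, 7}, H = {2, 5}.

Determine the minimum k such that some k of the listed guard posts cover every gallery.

3

B and C and E together: B ∪ C ∪ E = {1, 2, 3, 4, 5, 6, 7} — every gallery is covered.
Only C contains 6, so C is forced; the remaining 3 galleries need at least 2 more guard posts (each remaining guard post adds at most 2) — so at least 3 guard posts are needed, and 3 is optimal.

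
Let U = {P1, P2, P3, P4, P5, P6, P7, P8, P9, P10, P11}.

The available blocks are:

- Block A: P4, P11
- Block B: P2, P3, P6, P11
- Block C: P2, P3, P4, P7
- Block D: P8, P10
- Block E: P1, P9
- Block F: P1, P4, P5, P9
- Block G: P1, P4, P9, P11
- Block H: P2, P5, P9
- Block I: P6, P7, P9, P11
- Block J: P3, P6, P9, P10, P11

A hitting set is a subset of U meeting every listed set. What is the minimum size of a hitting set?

Take T = {P2, P8, P9, P11}. Each listed block contains at least one of these, so T is a hitting set of size 4.
No choice of 3 elements meets every block, so 4 is the minimum.

4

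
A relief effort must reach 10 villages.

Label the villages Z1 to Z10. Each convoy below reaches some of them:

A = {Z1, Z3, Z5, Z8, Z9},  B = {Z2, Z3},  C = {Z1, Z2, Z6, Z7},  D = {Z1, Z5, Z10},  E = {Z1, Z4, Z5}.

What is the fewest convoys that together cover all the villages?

4

Take {A, C, D, E}. Their union is {Z1, Z2, Z3, Z4, Z5, Z6, Z7, Z8, Z9, Z10}, which is all 10 villages.
Only E contains Z4, so E is forced; the remaining 7 villages need at least 3 more convoys (each remaining convoy adds at most 3) — so at least 4 convoys are needed, and 4 is optimal.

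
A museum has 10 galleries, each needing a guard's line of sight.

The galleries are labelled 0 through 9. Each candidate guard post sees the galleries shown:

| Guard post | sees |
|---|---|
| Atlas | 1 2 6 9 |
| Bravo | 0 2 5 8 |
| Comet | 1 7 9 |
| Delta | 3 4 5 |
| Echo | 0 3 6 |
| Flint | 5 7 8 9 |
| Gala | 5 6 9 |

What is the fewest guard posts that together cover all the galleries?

Bravo and Comet and Delta and Gala together: Bravo ∪ Comet ∪ Delta ∪ Gala = {0, 1, 2, 3, 4, 5, 6, 7, 8, 9} — every gallery is covered.
No 3 of the 7 guard posts cover everything (all 35 combinations miss at least one gallery), so 4 is optimal.

4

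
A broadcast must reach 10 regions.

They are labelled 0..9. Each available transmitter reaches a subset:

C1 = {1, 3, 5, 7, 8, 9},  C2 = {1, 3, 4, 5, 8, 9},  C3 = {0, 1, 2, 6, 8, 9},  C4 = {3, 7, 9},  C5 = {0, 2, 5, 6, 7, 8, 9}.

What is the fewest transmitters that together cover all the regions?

2

C2 and C5 together: C2 ∪ C5 = {0, 1, 2, 3, 4, 5, 6, 7, 8, 9} — every region is covered.
No single transmitter has all 10 regions (the largest, C5, has 7), so 2 is optimal.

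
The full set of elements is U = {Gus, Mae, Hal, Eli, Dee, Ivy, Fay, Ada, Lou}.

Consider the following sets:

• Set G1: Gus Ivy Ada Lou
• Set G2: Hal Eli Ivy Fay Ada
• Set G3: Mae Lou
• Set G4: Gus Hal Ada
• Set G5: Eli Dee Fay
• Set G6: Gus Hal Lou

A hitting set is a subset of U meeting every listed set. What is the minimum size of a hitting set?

The 3 elements {Gus, Mae, Fay} hit every set.
The sets G3, G4, G5 are pairwise disjoint, so any hitting set needs a separate element for each — at least 3. Hence 3 is optimal.

3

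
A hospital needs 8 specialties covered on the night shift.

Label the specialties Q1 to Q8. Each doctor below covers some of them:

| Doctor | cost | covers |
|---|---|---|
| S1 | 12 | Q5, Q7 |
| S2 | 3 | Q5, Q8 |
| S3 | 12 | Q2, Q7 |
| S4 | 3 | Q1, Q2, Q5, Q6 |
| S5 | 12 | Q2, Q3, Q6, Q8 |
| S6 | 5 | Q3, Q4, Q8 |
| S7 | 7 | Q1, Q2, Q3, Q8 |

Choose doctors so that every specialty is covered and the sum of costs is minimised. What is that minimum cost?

S3, S4, S6 together cover every specialty (S3 ∪ S4 ∪ S6 = {Q1, Q2, Q3, Q4, Q5, Q6, Q7, Q8}); total cost 12 + 3 + 5 = 20.
No covering selection has total cost below 20.

20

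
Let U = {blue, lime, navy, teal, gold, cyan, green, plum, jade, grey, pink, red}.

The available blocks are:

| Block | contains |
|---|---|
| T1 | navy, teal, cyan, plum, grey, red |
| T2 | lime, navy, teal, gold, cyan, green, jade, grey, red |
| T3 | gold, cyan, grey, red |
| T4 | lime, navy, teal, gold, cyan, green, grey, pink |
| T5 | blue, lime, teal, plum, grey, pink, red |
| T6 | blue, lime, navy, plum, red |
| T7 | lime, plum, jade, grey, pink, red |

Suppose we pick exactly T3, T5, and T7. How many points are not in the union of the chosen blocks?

Union of T3, T5, T7 = {blue, lime, teal, gold, cyan, plum, jade, grey, pink, red}.
Not covered: navy, green — 2 points.

2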